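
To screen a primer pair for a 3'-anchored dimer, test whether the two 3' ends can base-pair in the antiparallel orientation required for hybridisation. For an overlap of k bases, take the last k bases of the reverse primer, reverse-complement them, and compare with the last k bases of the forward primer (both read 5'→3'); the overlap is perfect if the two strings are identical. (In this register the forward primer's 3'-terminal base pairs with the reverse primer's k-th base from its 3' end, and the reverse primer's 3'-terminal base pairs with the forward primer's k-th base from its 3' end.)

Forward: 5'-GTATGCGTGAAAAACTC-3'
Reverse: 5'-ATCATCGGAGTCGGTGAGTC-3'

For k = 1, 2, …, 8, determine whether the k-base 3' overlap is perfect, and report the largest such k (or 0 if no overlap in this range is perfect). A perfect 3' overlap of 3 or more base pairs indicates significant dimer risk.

Longest perfect overlap: 0 complementary base pairs; below the dimer-risk threshold (threshold 3).

Last 8 bases (5'→3') — forward …AAAAACTC, reverse …GGTGAGTC.
Reverse complement of the reverse primer's last 8 bases: GACTCACC; its first k bases are the reverse complement of the reverse primer's last k bases, so a perfect k-base overlap needs the forward primer's last k bases to equal them.
Comparing (forward last k vs required): k=1: C vs G ✗; k=2: TC vs GA ✗; k=3: CTC vs GAC ✗; k=4: ACTC vs GACT ✗; k=5: AACTC vs GACTC ✗; k=6: AAACTC vs GACTCA ✗; k=7: AAAACTC vs GACTCAC ✗; k=8: AAAAACTC vs GACTCACC ✗.
No overlap length from 1 to 8 is perfect, so the longest perfect 3' overlap is 0.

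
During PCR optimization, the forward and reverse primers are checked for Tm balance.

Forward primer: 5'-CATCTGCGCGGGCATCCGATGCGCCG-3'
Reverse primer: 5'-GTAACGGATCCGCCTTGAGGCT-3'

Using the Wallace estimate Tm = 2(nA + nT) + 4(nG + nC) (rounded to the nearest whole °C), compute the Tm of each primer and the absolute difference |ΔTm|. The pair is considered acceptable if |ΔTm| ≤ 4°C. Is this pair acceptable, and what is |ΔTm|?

Forward: A=3 T=4 G=9 C=10 → Tm = 2·7 + 4·19 = 90°C.
Reverse: A=4 T=5 G=7 C=6 → Tm = 2·9 + 4·13 = 70°C.
|ΔTm| = |90 − 70| = 20°C, > 4°C.

|ΔTm| = 20°C; the pair is not acceptable.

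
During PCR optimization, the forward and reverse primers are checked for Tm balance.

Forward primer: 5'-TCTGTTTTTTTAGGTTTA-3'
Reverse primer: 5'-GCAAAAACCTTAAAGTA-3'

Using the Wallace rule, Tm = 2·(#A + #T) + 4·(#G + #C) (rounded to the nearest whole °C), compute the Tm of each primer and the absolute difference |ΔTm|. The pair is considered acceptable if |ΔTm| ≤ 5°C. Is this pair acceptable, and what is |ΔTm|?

|ΔTm| = 0°C; the pair is acceptable.

Forward: A=2 T=12 G=3 C=1 → Tm = 2·14 + 4·4 = 44°C.
Reverse: A=9 T=3 G=2 C=3 → Tm = 2·12 + 4·5 = 44°C.
|ΔTm| = |44 − 44| = 0°C, ≤ 5°C.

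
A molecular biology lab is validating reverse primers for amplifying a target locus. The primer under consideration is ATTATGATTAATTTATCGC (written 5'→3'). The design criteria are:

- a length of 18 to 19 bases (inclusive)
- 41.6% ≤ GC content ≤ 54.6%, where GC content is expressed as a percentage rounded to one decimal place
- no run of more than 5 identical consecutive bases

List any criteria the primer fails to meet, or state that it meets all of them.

Fails: GC content.

Base counts: A=6, T=9, G=2, C=2 (length 19).
length: length 19 ✓
GC content: GC 4/19 = 21.1%, outside 41.6–54.6% ✗
homopolymer run: longest run = 3 ✓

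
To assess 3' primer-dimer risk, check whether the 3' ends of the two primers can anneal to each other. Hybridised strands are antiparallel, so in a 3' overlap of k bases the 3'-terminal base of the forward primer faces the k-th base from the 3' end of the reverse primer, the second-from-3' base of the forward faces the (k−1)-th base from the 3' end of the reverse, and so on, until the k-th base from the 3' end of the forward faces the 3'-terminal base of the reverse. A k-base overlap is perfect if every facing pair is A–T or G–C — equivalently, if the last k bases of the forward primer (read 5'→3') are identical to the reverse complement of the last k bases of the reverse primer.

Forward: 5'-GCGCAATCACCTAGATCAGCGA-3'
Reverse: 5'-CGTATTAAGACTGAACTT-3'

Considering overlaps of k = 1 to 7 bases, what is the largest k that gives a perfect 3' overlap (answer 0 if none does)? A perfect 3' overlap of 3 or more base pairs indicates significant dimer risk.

Longest perfect overlap: 1 complementary base pair; below the dimer-risk threshold (threshold 3).

Last 7 bases (5'→3') — forward …TCAGCGA, reverse …TGAACTT.
Reverse complement of the reverse primer's last 7 bases: AAGTTCA; its first k bases are the reverse complement of the reverse primer's last k bases, so a perfect k-base overlap needs the forward primer's last k bases to equal them.
Comparing (forward last k vs required): k=1: A vs A ✓; k=2: GA vs AA ✗; k=3: CGA vs AAG ✗; k=4: GCGA vs AAGT ✗; k=5: AGCGA vs AAGTT ✗; k=6: CAGCGA vs AAGTTC ✗; k=7: TCAGCGA vs AAGTTCA ✗.
Only k = 1 is perfect, so the longest perfect 3' overlap is 1.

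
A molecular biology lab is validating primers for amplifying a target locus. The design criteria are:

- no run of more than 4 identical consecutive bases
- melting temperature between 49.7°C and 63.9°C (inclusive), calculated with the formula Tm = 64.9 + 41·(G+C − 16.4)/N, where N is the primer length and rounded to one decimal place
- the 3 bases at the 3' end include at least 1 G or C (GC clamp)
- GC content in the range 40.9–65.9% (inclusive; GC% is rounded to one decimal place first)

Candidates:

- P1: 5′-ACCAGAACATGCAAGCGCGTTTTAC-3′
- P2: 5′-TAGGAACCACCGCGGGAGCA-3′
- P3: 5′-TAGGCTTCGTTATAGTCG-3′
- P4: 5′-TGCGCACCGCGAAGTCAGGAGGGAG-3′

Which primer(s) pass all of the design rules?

P1 (25 nt, A=8 T=5 G=5 C=7): longest run = 4 ✓; Tm = 64.9 + 41·(12 − 16.4)/25 = 57.7°C ✓; 3' end TAC has 1 G/C ✓; GC 12/25 = 48.0% ✓ — passes.
P2 (20 nt, A=6 T=1 G=7 C=6): longest run = 3 ✓; Tm = 64.9 + 41·(13 − 16.4)/20 = 57.9°C ✓; 3' end GCA has 2 G/C ✓; GC 13/20 = 65.0% ✓ — passes.
P3 (18 nt, A=3 T=7 G=5 C=3): longest run = 2 ✓; Tm = 64.9 + 41·(8 − 16.4)/18 = 45.8°C, outside 49.7–63.9°C ✗; 3' end TCG has 2 G/C ✓; GC 8/18 = 44.4% ✓ — fails.
P4 (25 nt, A=6 T=2 G=11 C=6): longest run = 3 ✓; Tm = 64.9 + 41·(17 − 16.4)/25 = 65.9°C, outside 49.7–63.9°C ✗; 3' end GAG has 2 G/C ✓; GC 17/25 = 68.0%, outside 40.9–65.9% ✗ — fails.

P1 and P2.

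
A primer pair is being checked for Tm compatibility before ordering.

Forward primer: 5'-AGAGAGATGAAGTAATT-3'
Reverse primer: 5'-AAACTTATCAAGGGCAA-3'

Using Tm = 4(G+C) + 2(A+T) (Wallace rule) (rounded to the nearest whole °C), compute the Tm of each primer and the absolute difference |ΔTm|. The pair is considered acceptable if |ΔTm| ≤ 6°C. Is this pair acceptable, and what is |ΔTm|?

|ΔTm| = 2°C; the pair is acceptable.

Forward: A=8 T=4 G=5 C=0 → Tm = 2·12 + 4·5 = 44°C.
Reverse: A=8 T=3 G=3 C=3 → Tm = 2·11 + 4·6 = 46°C.
|ΔTm| = |44 − 46| = 2°C, ≤ 6°C.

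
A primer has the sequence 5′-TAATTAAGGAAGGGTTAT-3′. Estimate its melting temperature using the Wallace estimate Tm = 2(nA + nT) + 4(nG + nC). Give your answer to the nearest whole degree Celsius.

46°C

Base counts: A=7, T=6, G=5, C=0 (length 18).
Tm = 2·(7+6) + 4·(5+0) = 2·13 + 4·5 = 26 + 20 = 46°C.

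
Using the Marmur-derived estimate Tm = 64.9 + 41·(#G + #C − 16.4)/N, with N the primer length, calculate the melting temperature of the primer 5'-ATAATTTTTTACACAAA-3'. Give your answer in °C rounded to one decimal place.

30.2°C

Base counts: A=8, T=7, G=0, C=2; G+C = 2, N = 17.
Tm = 64.9 + 41·(2 − 16.4)/17 = 64.9 + -590.40/17 = 30.2°C.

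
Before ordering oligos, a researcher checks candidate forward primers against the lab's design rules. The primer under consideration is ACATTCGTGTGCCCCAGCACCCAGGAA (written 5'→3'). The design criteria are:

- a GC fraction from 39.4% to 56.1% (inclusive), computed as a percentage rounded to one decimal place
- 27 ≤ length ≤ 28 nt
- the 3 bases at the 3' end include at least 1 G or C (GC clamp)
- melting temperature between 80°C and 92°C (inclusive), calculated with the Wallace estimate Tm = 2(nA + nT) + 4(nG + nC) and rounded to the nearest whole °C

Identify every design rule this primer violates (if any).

Fails: GC content.

Base counts: A=7, T=4, G=6, C=10 (length 27).
GC content: GC 16/27 = 59.3%, outside 39.4–56.1% ✗
length: length 27 ✓
GC clamp: 3' end GAA has 1 G/C ✓
Tm: Tm = 2·11 + 4·16 = 86°C ✓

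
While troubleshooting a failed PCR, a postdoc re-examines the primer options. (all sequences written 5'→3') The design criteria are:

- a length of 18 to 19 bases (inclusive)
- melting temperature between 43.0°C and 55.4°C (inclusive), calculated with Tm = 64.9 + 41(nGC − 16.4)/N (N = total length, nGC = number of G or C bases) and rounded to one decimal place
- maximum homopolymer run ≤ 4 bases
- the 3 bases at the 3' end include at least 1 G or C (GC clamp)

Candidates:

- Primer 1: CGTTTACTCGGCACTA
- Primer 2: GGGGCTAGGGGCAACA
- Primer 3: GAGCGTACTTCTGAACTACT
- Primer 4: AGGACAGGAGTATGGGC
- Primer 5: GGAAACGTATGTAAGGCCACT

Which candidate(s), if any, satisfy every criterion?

Primer 1 (16 nt, A=3 T=5 G=3 C=5): length 16, outside 18–19 ✗; Tm = 64.9 + 41·(8 − 16.4)/16 = 43.4°C ✓; longest run = 3 ✓; 3' end CTA has 1 G/C ✓ — fails.
Primer 2 (16 nt, A=4 T=1 G=8 C=3): length 16, outside 18–19 ✗; Tm = 64.9 + 41·(11 − 16.4)/16 = 51.1°C ✓; longest run = 4 ✓; 3' end ACA has 1 G/C ✓ — fails.
Primer 3 (20 nt, A=5 T=6 G=4 C=5): length 20, outside 18–19 ✗; Tm = 64.9 + 41·(9 − 16.4)/20 = 49.7°C ✓; longest run = 2 ✓; 3' end ACT has 1 G/C ✓ — fails.
Primer 4 (17 nt, A=5 T=2 G=8 C=2): length 17, outside 18–19 ✗; Tm = 64.9 + 41·(10 − 16.4)/17 = 49.5°C ✓; longest run = 3 ✓; 3' end GGC has 3 G/C ✓ — fails.
Primer 5 (21 nt, A=7 T=4 G=6 C=4): length 21, outside 18–19 ✗; Tm = 64.9 + 41·(10 − 16.4)/21 = 52.4°C ✓; longest run = 3 ✓; 3' end ACT has 1 G/C ✓ — fails.

None of the candidates satisfy all criteria.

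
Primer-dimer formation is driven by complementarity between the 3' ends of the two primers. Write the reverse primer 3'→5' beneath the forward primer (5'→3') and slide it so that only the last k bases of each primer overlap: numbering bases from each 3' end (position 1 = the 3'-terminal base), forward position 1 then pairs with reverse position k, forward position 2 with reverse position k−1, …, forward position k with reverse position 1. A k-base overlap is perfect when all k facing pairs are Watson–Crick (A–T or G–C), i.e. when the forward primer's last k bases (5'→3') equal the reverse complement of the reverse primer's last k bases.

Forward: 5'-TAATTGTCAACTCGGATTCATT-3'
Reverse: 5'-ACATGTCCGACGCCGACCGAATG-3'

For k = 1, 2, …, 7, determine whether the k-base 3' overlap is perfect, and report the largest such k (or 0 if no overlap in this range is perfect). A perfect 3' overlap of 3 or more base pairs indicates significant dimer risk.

Last 7 bases (5'→3') — forward …ATTCATT, reverse …CCGAATG.
Reverse complement of the reverse primer's last 7 bases: CATTCGG; its first k bases are the reverse complement of the reverse primer's last k bases, so a perfect k-base overlap needs the forward primer's last k bases to equal them.
Comparing (forward last k vs required): k=1: T vs C ✗; k=2: TT vs CA ✗; k=3: ATT vs CAT ✗; k=4: CATT vs CATT ✓; k=5: TCATT vs CATTC ✗; k=6: TTCATT vs CATTCG ✗; k=7: ATTCATT vs CATTCGG ✗.
Only k = 4 is perfect, so the longest perfect 3' overlap is 4.

Longest perfect overlap: 4 complementary base pairs; significant dimer risk (threshold 3).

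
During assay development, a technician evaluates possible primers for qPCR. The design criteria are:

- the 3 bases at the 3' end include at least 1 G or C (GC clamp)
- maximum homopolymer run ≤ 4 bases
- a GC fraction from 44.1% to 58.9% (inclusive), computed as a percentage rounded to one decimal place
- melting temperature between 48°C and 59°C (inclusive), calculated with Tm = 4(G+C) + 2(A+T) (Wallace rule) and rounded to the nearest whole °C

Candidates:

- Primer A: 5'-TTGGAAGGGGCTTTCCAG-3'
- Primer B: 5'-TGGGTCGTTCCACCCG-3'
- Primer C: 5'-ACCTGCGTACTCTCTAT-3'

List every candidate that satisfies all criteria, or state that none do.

Primer A (18 nt, A=3 T=5 G=7 C=3): 3' end CAG has 2 G/C ✓; longest run = 4 ✓; GC 10/18 = 55.6% ✓; Tm = 2·8 + 4·10 = 56°C ✓ — passes.
Primer B (16 nt, A=1 T=4 G=5 C=6): 3' end CCG has 3 G/C ✓; longest run = 3 ✓; GC 11/16 = 68.8%, outside 44.1–58.9% ✗; Tm = 2·5 + 4·11 = 54°C ✓ — fails.
Primer C (17 nt, A=3 T=6 G=2 C=6): 3' end TAT has 0 G/C, need ≥1 ✗; longest run = 2 ✓; GC 8/17 = 47.1% ✓; Tm = 2·9 + 4·8 = 50°C ✓ — fails.

Primer A only.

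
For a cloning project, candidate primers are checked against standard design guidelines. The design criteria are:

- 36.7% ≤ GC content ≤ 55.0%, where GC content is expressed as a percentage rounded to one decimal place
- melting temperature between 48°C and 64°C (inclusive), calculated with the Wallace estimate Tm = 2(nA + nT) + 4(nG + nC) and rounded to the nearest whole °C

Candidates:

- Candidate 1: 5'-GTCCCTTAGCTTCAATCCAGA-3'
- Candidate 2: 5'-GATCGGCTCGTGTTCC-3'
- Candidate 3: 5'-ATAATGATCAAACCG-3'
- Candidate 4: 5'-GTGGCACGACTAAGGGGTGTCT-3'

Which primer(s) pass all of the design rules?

Candidate 1 (21 nt, A=5 T=6 G=3 C=7): GC 10/21 = 47.6% ✓; Tm = 2·11 + 4·10 = 62°C ✓ — passes.
Candidate 2 (16 nt, A=1 T=5 G=5 C=5): GC 10/16 = 62.5%, outside 36.7–55.0% ✗; Tm = 2·6 + 4·10 = 52°C ✓ — fails.
Candidate 3 (15 nt, A=7 T=3 G=2 C=3): GC 5/15 = 33.3%, outside 36.7–55.0% ✗; Tm = 2·10 + 4·5 = 40°C, outside 48–64°C ✗ — fails.
Candidate 4 (22 nt, A=4 T=5 G=9 C=4): GC 13/22 = 59.1%, outside 36.7–55.0% ✗; Tm = 2·9 + 4·13 = 70°C, outside 48–64°C ✗ — fails.

Candidate 1 only.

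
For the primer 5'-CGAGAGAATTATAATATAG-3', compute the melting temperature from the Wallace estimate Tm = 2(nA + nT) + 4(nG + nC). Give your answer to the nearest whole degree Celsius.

Base counts: A=9, T=5, G=4, C=1 (length 19).
Tm = 2·(9+5) + 4·(4+1) = 2·14 + 4·5 = 28 + 20 = 48°C.

48°C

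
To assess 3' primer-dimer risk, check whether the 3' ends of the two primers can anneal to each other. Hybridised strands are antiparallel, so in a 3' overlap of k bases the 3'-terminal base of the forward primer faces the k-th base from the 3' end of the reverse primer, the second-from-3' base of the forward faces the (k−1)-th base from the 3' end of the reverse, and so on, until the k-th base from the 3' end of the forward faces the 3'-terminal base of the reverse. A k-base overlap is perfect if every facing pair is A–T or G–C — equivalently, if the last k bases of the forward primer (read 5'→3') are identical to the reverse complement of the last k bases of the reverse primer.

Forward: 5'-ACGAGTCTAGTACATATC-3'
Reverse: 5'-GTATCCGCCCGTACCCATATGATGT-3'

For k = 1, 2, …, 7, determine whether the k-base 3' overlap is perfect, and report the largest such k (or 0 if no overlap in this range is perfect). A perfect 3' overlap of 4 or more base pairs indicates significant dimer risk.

Longest perfect overlap: 0 complementary base pairs; below the dimer-risk threshold (threshold 4).

Last 7 bases (5'→3') — forward …ACATATC, reverse …ATGATGT.
Reverse complement of the reverse primer's last 7 bases: ACATCAT; its first k bases are the reverse complement of the reverse primer's last k bases, so a perfect k-base overlap needs the forward primer's last k bases to equal them.
Comparing (forward last k vs required): k=1: C vs A ✗; k=2: TC vs AC ✗; k=3: ATC vs ACA ✗; k=4: TATC vs ACAT ✗; k=5: ATATC vs ACATC ✗; k=6: CATATC vs ACATCA ✗; k=7: ACATATC vs ACATCAT ✗.
No overlap length from 1 to 7 is perfect, so the longest perfect 3' overlap is 0.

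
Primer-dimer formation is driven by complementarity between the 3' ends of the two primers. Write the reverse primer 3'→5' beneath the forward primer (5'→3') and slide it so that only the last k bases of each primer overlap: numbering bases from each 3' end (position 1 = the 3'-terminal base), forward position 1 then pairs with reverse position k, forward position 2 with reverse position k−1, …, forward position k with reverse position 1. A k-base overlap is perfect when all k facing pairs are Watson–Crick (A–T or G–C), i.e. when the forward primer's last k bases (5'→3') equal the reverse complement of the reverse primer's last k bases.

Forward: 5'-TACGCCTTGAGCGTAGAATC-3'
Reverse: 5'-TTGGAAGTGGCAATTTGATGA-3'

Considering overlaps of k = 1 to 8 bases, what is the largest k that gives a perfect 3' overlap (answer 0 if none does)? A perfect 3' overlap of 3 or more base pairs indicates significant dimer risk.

Last 8 bases (5'→3') — forward …GTAGAATC, reverse …TTTGATGA.
Reverse complement of the reverse primer's last 8 bases: TCATCAAA; its first k bases are the reverse complement of the reverse primer's last k bases, so a perfect k-base overlap needs the forward primer's last k bases to equal them.
Comparing (forward last k vs required): k=1: C vs T ✗; k=2: TC vs TC ✓; k=3: ATC vs TCA ✗; k=4: AATC vs TCAT ✗; k=5: GAATC vs TCATC ✗; k=6: AGAATC vs TCATCA ✗; k=7: TAGAATC vs TCATCAA ✗; k=8: GTAGAATC vs TCATCAAA ✗.
Only k = 2 is perfect, so the longest perfect 3' overlap is 2.

Longest perfect overlap: 2 complementary base pairs; below the dimer-risk threshold (threshold 3).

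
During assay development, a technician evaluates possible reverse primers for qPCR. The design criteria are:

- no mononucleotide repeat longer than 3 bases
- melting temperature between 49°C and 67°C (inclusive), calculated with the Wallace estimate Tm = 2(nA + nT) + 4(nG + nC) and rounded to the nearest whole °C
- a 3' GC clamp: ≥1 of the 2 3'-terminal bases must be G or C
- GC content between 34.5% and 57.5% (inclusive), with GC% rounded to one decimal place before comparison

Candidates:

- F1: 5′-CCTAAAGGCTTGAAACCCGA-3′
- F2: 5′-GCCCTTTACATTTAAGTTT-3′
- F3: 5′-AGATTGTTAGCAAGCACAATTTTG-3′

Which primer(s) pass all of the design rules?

F1 only.

F1 (20 nt, A=7 T=3 G=4 C=6): longest run = 3 ✓; Tm = 2·10 + 4·10 = 60°C ✓; 3' end GA has 1 G/C ✓; GC 10/20 = 50.0% ✓ — passes.
F2 (19 nt, A=4 T=9 G=2 C=4): longest run = 3 ✓; Tm = 2·13 + 4·6 = 50°C ✓; 3' end TT has 0 G/C, need ≥1 ✗; GC 6/19 = 31.6%, outside 34.5–57.5% ✗ — fails.
F3 (24 nt, A=8 T=8 G=5 C=3): longest run = 4, exceeds 3 ✗; Tm = 2·16 + 4·8 = 64°C ✓; 3' end TG has 1 G/C ✓; GC 8/24 = 33.3%, outside 34.5–57.5% ✗ — fails.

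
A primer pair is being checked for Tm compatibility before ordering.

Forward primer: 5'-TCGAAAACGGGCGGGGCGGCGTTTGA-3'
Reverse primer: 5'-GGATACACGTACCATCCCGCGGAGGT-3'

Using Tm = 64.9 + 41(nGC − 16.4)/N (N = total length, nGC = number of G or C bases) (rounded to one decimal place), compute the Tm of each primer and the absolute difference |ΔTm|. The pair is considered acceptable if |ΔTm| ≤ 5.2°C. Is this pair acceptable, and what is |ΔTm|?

Forward: G+C = 17, N = 26 → Tm = 64.9 + 41·(17 − 16.4)/26 = 65.8°C.
Reverse: G+C = 16, N = 26 → Tm = 64.9 + 41·(16 − 16.4)/26 = 64.3°C.
|ΔTm| = |65.8 − 64.3| = 1.5°C, ≤ 5.2°C.

|ΔTm| = 1.5°C; the pair is acceptable.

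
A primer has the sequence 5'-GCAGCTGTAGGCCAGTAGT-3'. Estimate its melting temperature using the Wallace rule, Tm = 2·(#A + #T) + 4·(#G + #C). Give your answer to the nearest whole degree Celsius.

Base counts: A=4, T=4, G=7, C=4 (length 19).
Tm = 2·(4+4) + 4·(7+4) = 2·8 + 4·11 = 16 + 44 = 60°C.

60°C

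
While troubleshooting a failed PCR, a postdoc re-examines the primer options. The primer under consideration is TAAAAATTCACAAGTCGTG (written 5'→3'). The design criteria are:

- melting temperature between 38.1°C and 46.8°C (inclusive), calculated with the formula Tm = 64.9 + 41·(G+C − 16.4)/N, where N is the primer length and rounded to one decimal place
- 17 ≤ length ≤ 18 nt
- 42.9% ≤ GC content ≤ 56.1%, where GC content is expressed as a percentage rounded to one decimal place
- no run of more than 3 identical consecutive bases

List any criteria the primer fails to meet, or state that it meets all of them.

Fails: length, GC content, homopolymer run.

Base counts: A=8, T=5, G=3, C=3 (length 19).
Tm: Tm = 64.9 + 41·(6 − 16.4)/19 = 42.5°C ✓
length: length 19, outside 17–18 ✗
GC content: GC 6/19 = 31.6%, outside 42.9–56.1% ✗
homopolymer run: longest run = 5, exceeds 3 ✗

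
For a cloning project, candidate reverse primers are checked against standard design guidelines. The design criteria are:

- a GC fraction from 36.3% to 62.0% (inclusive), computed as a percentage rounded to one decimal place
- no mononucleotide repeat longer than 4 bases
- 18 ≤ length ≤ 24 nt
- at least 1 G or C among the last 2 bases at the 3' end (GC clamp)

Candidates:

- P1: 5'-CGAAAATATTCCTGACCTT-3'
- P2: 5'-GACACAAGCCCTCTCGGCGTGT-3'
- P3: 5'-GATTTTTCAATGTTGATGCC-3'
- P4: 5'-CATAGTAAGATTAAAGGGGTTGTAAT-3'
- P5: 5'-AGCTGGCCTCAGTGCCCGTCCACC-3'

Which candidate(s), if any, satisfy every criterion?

None of the candidates satisfy all criteria.

P1 (19 nt, A=6 T=6 G=2 C=5): GC 7/19 = 36.8% ✓; longest run = 4 ✓; length 19 ✓; 3' end TT has 0 G/C, need ≥1 ✗ — fails.
P2 (22 nt, A=4 T=4 G=6 C=8): GC 14/22 = 63.6%, outside 36.3–62.0% ✗; longest run = 3 ✓; length 22 ✓; 3' end GT has 1 G/C ✓ — fails.
P3 (20 nt, A=4 T=9 G=4 C=3): GC 7/20 = 35.0%, outside 36.3–62.0% ✗; longest run = 5, exceeds 4 ✗; length 20 ✓; 3' end CC has 2 G/C ✓ — fails.
P4 (26 nt, A=10 T=8 G=7 C=1): GC 8/26 = 30.8%, outside 36.3–62.0% ✗; longest run = 4 ✓; length 26, outside 18–24 ✗; 3' end AT has 0 G/C, need ≥1 ✗ — fails.
P5 (24 nt, A=3 T=4 G=6 C=11): GC 17/24 = 70.8%, outside 36.3–62.0% ✗; longest run = 3 ✓; length 24 ✓; 3' end CC has 2 G/C ✓ — fails.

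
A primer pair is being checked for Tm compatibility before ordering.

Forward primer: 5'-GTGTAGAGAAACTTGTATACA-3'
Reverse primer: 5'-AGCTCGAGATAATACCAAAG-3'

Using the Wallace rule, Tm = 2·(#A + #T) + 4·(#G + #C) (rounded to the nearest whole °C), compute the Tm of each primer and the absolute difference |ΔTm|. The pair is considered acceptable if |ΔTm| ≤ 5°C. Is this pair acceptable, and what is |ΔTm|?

|ΔTm| = 0°C; the pair is acceptable.

Forward: A=8 T=6 G=5 C=2 → Tm = 2·14 + 4·7 = 56°C.
Reverse: A=9 T=3 G=4 C=4 → Tm = 2·12 + 4·8 = 56°C.
|ΔTm| = |56 − 56| = 0°C, ≤ 5°C.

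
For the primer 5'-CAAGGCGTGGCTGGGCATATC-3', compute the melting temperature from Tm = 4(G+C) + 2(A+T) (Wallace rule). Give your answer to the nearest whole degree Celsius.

Base counts: A=4, T=4, G=8, C=5 (length 21).
Tm = 2·(4+4) + 4·(8+5) = 2·8 + 4·13 = 16 + 52 = 68°C.

68°C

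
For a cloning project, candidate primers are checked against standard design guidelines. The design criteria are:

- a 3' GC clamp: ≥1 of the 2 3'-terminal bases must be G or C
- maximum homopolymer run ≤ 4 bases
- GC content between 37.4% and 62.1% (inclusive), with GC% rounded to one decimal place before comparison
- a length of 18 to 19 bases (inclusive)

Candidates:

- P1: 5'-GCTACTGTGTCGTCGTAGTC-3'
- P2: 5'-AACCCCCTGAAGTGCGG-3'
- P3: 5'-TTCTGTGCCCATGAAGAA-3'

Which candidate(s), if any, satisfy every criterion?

None of the candidates satisfy all criteria.

P1 (20 nt, A=2 T=7 G=6 C=5): 3' end TC has 1 G/C ✓; longest run = 1 ✓; GC 11/20 = 55.0% ✓; length 20, outside 18–19 ✗ — fails.
P2 (17 nt, A=4 T=2 G=5 C=6): 3' end GG has 2 G/C ✓; longest run = 5, exceeds 4 ✗; GC 11/17 = 64.7%, outside 37.4–62.1% ✗; length 17, outside 18–19 ✗ — fails.
P3 (18 nt, A=5 T=5 G=4 C=4): 3' end AA has 0 G/C, need ≥1 ✗; longest run = 3 ✓; GC 8/18 = 44.4% ✓; length 18 ✓ — fails.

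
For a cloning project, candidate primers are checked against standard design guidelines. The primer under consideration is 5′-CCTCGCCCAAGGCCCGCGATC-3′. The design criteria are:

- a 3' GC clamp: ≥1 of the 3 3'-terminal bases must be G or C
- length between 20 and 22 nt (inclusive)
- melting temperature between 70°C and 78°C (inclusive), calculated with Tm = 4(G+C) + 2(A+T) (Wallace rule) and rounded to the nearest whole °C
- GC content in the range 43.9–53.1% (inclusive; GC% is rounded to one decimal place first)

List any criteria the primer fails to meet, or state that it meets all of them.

Base counts: A=3, T=2, G=5, C=11 (length 21).
GC clamp: 3' end ATC has 1 G/C ✓
length: length 21 ✓
Tm: Tm = 2·5 + 4·16 = 74°C ✓
GC content: GC 16/21 = 76.2%, outside 43.9–53.1% ✗

Fails: GC content.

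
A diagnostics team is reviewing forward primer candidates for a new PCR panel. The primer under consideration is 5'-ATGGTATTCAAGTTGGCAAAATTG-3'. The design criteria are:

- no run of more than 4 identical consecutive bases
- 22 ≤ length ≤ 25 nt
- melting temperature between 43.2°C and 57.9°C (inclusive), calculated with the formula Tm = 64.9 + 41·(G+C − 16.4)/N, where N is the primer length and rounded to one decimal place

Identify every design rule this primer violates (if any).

Base counts: A=8, T=8, G=6, C=2 (length 24).
homopolymer run: longest run = 4 ✓
length: length 24 ✓
Tm: Tm = 64.9 + 41·(8 − 16.4)/24 = 50.6°C ✓

Meets all criteria.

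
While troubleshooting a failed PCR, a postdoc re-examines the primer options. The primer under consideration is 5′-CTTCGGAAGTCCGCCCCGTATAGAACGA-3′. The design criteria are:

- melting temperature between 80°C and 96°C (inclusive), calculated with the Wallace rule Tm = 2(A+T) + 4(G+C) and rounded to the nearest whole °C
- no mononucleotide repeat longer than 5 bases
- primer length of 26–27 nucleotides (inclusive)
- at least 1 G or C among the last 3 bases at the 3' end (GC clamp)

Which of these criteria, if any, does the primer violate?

Fails: length.

Base counts: A=7, T=5, G=7, C=9 (length 28).
Tm: Tm = 2·12 + 4·16 = 88°C ✓
homopolymer run: longest run = 4 ✓
length: length 28, outside 26–27 ✗
GC clamp: 3' end CGA has 2 G/C ✓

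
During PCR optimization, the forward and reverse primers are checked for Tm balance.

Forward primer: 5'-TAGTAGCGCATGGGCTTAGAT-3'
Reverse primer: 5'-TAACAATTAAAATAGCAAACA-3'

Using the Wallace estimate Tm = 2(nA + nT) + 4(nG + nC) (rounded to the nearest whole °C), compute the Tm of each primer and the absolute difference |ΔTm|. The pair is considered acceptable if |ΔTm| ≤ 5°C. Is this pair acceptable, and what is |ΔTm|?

Forward: A=5 T=6 G=7 C=3 → Tm = 2·11 + 4·10 = 62°C.
Reverse: A=13 T=4 G=1 C=3 → Tm = 2·17 + 4·4 = 50°C.
|ΔTm| = |62 − 50| = 12°C, > 5°C.

|ΔTm| = 12°C; the pair is not acceptable.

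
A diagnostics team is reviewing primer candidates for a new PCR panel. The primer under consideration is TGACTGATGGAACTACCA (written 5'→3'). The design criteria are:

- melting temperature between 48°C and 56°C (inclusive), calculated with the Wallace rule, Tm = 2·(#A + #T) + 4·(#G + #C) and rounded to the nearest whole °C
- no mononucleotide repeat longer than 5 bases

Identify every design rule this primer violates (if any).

Meets all criteria.

Base counts: A=6, T=4, G=4, C=4 (length 18).
Tm: Tm = 2·10 + 4·8 = 52°C ✓
homopolymer run: longest run = 2 ✓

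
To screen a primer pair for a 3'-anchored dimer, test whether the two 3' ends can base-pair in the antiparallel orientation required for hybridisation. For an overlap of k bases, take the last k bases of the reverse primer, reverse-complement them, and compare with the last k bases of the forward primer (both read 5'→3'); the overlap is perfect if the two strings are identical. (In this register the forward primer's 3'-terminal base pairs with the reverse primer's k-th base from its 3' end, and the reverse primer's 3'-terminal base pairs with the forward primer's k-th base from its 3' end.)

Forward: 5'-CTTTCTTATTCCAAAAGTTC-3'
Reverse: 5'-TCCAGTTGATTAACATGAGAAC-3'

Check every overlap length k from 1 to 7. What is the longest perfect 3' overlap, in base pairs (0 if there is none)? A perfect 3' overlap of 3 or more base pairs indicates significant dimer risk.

Last 7 bases (5'→3') — forward …AAAGTTC, reverse …TGAGAAC.
Reverse complement of the reverse primer's last 7 bases: GTTCTCA; its first k bases are the reverse complement of the reverse primer's last k bases, so a perfect k-base overlap needs the forward primer's last k bases to equal them.
Comparing (forward last k vs required): k=1: C vs G ✗; k=2: TC vs GT ✗; k=3: TTC vs GTT ✗; k=4: GTTC vs GTTC ✓; k=5: AGTTC vs GTTCT ✗; k=6: AAGTTC vs GTTCTC ✗; k=7: AAAGTTC vs GTTCTCA ✗.
Only k = 4 is perfect, so the longest perfect 3' overlap is 4.

Longest perfect overlap: 4 complementary base pairs; significant dimer risk (threshold 3).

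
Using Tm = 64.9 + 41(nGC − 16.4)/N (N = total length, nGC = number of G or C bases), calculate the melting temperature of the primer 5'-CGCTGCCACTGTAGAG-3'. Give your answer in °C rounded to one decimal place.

48.5°C

Base counts: A=3, T=3, G=5, C=5; G+C = 10, N = 16.
Tm = 64.9 + 41·(10 − 16.4)/16 = 64.9 + -262.40/16 = 48.5°C.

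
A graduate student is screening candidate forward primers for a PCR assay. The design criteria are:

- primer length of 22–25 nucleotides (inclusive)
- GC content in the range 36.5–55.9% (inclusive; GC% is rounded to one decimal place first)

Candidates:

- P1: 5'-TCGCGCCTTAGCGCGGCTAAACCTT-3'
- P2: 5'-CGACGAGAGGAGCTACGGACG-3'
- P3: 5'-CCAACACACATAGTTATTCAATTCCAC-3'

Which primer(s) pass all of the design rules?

None of the candidates satisfy all criteria.

P1 (25 nt, A=4 T=6 G=6 C=9): length 25 ✓; GC 15/25 = 60.0%, outside 36.5–55.9% ✗ — fails.
P2 (21 nt, A=6 T=1 G=9 C=5): length 21, outside 22–25 ✗; GC 14/21 = 66.7%, outside 36.5–55.9% ✗ — fails.
P3 (27 nt, A=10 T=7 G=1 C=9): length 27, outside 22–25 ✗; GC 10/27 = 37.0% ✓ — fails.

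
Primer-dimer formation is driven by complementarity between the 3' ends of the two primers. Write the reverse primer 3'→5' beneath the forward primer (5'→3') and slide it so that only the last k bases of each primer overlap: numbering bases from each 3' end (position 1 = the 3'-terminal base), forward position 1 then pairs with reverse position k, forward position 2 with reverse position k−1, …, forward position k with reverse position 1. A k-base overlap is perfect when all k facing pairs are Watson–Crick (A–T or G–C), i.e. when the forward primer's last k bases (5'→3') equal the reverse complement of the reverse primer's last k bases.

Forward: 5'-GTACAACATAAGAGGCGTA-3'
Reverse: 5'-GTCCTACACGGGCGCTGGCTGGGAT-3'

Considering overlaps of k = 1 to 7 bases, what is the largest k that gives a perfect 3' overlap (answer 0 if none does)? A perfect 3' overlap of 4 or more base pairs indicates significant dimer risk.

Last 7 bases (5'→3') — forward …AGGCGTA, reverse …CTGGGAT.
Reverse complement of the reverse primer's last 7 bases: ATCCCAG; its first k bases are the reverse complement of the reverse primer's last k bases, so a perfect k-base overlap needs the forward primer's last k bases to equal them.
Comparing (forward last k vs required): k=1: A vs A ✓; k=2: TA vs AT ✗; k=3: GTA vs ATC ✗; k=4: CGTA vs ATCC ✗; k=5: GCGTA vs ATCCC ✗; k=6: GGCGTA vs ATCCCA ✗; k=7: AGGCGTA vs ATCCCAG ✗.
Only k = 1 is perfect, so the longest perfect 3' overlap is 1.

Longest perfect overlap: 1 complementary base pair; below the dimer-risk threshold (threshold 4).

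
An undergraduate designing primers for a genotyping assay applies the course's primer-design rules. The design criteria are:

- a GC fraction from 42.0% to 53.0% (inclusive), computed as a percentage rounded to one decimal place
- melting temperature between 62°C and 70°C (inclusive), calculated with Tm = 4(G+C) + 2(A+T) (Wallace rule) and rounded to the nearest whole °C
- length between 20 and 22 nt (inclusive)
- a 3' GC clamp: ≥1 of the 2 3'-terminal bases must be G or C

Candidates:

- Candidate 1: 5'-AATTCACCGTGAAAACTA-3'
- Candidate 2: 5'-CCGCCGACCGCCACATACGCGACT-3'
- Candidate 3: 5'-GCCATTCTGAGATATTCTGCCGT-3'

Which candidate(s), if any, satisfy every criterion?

None of the candidates satisfy all criteria.

Candidate 1 (18 nt, A=8 T=4 G=2 C=4): GC 6/18 = 33.3%, outside 42.0–53.0% ✗; Tm = 2·12 + 4·6 = 48°C, outside 62–70°C ✗; length 18, outside 20–22 ✗; 3' end TA has 0 G/C, need ≥1 ✗ — fails.
Candidate 2 (24 nt, A=5 T=2 G=5 C=12): GC 17/24 = 70.8%, outside 42.0–53.0% ✗; Tm = 2·7 + 4·17 = 82°C, outside 62–70°C ✗; length 24, outside 20–22 ✗; 3' end CT has 1 G/C ✓ — fails.
Candidate 3 (23 nt, A=4 T=8 G=5 C=6): GC 11/23 = 47.8% ✓; Tm = 2·12 + 4·11 = 68°C ✓; length 23, outside 20–22 ✗; 3' end GT has 1 G/C ✓ — fails.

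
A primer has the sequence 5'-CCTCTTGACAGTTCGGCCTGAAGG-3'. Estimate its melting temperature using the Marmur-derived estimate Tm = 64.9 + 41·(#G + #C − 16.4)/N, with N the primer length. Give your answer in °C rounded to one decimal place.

60.8°C

Base counts: A=4, T=6, G=7, C=7; G+C = 14, N = 24.
Tm = 64.9 + 41·(14 − 16.4)/24 = 64.9 + -98.40/24 = 60.8°C.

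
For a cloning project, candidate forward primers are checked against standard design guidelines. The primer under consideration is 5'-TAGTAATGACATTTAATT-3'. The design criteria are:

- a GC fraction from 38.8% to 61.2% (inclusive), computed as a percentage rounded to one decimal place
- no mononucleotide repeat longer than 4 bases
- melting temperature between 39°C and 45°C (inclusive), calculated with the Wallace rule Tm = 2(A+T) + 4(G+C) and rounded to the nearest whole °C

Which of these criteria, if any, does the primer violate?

Fails: GC content.

Base counts: A=7, T=8, G=2, C=1 (length 18).
GC content: GC 3/18 = 16.7%, outside 38.8–61.2% ✗
homopolymer run: longest run = 3 ✓
Tm: Tm = 2·15 + 4·3 = 42°C ✓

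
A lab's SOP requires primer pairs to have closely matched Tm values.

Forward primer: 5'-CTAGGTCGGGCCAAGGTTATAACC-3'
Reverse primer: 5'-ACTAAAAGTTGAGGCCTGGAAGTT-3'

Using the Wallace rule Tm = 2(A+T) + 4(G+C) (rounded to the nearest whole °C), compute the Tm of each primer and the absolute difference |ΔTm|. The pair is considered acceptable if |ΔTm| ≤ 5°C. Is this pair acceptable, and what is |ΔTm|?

|ΔTm| = 6°C; the pair is not acceptable.

Forward: A=6 T=5 G=7 C=6 → Tm = 2·11 + 4·13 = 74°C.
Reverse: A=8 T=6 G=7 C=3 → Tm = 2·14 + 4·10 = 68°C.
|ΔTm| = |74 − 68| = 6°C, > 5°C.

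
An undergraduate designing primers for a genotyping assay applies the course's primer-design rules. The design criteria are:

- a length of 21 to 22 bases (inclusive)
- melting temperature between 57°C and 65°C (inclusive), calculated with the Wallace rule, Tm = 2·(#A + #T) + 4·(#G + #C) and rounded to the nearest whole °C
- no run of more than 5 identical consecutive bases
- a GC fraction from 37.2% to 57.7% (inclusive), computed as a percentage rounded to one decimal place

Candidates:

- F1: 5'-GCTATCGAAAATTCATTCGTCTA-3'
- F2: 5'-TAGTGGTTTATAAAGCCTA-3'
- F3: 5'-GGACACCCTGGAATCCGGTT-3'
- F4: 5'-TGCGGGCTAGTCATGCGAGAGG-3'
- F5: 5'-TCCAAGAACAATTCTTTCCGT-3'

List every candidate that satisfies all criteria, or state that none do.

F1 (23 nt, A=7 T=8 G=3 C=5): length 23, outside 21–22 ✗; Tm = 2·15 + 4·8 = 62°C ✓; longest run = 4 ✓; GC 8/23 = 34.8%, outside 37.2–57.7% ✗ — fails.
F2 (19 nt, A=6 T=7 G=4 C=2): length 19, outside 21–22 ✗; Tm = 2·13 + 4·6 = 50°C, outside 57–65°C ✗; longest run = 3 ✓; GC 6/19 = 31.6%, outside 37.2–57.7% ✗ — fails.
F3 (20 nt, A=4 T=4 G=6 C=6): length 20, outside 21–22 ✗; Tm = 2·8 + 4·12 = 64°C ✓; longest run = 3 ✓; GC 12/20 = 60.0%, outside 37.2–57.7% ✗ — fails.
F4 (22 nt, A=4 T=4 G=10 C=4): length 22 ✓; Tm = 2·8 + 4·14 = 72°C, outside 57–65°C ✗; longest run = 3 ✓; GC 14/22 = 63.6%, outside 37.2–57.7% ✗ — fails.
F5 (21 nt, A=6 T=7 G=2 C=6): length 21 ✓; Tm = 2·13 + 4·8 = 58°C ✓; longest run = 3 ✓; GC 8/21 = 38.1% ✓ — passes.

F5 only.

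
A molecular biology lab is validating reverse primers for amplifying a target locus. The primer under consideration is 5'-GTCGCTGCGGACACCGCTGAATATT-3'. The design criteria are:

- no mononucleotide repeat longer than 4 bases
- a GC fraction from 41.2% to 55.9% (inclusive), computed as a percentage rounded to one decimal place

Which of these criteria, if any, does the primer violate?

Fails: GC content.

Base counts: A=5, T=6, G=7, C=7 (length 25).
homopolymer run: longest run = 2 ✓
GC content: GC 14/25 = 56.0%, outside 41.2–55.9% ✗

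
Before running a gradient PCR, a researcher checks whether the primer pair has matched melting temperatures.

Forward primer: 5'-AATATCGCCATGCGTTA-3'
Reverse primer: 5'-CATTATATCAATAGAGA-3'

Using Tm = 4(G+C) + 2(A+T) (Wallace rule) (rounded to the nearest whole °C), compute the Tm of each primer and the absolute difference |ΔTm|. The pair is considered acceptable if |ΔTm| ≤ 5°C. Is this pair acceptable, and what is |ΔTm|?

Forward: A=5 T=5 G=3 C=4 → Tm = 2·10 + 4·7 = 48°C.
Reverse: A=8 T=5 G=2 C=2 → Tm = 2·13 + 4·4 = 42°C.
|ΔTm| = |48 − 42| = 6°C, > 5°C.

|ΔTm| = 6°C; the pair is not acceptable.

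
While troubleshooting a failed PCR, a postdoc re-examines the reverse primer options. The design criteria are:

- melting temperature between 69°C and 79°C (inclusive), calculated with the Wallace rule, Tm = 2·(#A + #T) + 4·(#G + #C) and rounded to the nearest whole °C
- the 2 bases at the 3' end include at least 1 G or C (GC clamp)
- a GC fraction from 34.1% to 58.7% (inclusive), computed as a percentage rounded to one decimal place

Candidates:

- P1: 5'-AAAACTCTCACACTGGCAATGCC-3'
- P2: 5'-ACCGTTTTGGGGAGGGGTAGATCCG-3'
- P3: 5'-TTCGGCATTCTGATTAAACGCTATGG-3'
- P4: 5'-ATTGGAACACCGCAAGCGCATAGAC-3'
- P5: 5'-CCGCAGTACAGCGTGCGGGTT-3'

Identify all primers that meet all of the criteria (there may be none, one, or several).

P3 and P4.

P1 (23 nt, A=8 T=4 G=3 C=8): Tm = 2·12 + 4·11 = 68°C, outside 69–79°C ✗; 3' end CC has 2 G/C ✓; GC 11/23 = 47.8% ✓ — fails.
P2 (25 nt, A=4 T=6 G=11 C=4): Tm = 2·10 + 4·15 = 80°C, outside 69–79°C ✗; 3' end CG has 2 G/C ✓; GC 15/25 = 60.0%, outside 34.1–58.7% ✗ — fails.
P3 (26 nt, A=6 T=9 G=6 C=5): Tm = 2·15 + 4·11 = 74°C ✓; 3' end GG has 2 G/C ✓; GC 11/26 = 42.3% ✓ — passes.
P4 (25 nt, A=9 T=3 G=6 C=7): Tm = 2·12 + 4·13 = 76°C ✓; 3' end AC has 1 G/C ✓; GC 13/25 = 52.0% ✓ — passes.
P5 (21 nt, A=3 T=4 G=8 C=6): Tm = 2·7 + 4·14 = 70°C ✓; 3' end TT has 0 G/C, need ≥1 ✗; GC 14/21 = 66.7%, outside 34.1–58.7% ✗ — fails.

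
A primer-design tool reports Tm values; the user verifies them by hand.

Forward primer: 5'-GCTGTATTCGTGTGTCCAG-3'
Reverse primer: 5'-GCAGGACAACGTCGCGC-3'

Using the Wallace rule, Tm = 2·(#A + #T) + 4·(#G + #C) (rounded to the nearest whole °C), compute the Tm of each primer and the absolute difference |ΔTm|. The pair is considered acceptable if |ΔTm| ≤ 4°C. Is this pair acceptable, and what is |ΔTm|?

|ΔTm| = 0°C; the pair is acceptable.

Forward: A=2 T=7 G=6 C=4 → Tm = 2·9 + 4·10 = 58°C.
Reverse: A=4 T=1 G=6 C=6 → Tm = 2·5 + 4·12 = 58°C.
|ΔTm| = |58 − 58| = 0°C, ≤ 4°C.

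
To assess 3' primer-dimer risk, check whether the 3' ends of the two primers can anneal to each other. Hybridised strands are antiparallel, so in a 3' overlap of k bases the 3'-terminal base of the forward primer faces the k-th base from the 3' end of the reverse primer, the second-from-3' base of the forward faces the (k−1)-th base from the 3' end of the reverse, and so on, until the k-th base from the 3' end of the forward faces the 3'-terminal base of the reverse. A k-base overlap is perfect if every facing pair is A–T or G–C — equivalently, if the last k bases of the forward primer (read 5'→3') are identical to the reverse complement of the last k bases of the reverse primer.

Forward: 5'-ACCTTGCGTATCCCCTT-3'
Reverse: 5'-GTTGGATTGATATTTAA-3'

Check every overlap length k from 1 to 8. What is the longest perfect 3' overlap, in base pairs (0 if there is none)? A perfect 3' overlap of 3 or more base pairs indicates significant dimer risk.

Last 8 bases (5'→3') — forward …ATCCCCTT, reverse …ATATTTAA.
Reverse complement of the reverse primer's last 8 bases: TTAAATAT; its first k bases are the reverse complement of the reverse primer's last k bases, so a perfect k-base overlap needs the forward primer's last k bases to equal them.
Comparing (forward last k vs required): k=1: T vs T ✓; k=2: TT vs TT ✓; k=3: CTT vs TTA ✗; k=4: CCTT vs TTAA ✗; k=5: CCCTT vs TTAAA ✗; k=6: CCCCTT vs TTAAAT ✗; k=7: TCCCCTT vs TTAAATA ✗; k=8: ATCCCCTT vs TTAAATAT ✗.
Perfect overlaps at k = 1, 2; the largest is 2.

Longest perfect overlap: 2 complementary base pairs; below the dimer-risk threshold (threshold 3).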